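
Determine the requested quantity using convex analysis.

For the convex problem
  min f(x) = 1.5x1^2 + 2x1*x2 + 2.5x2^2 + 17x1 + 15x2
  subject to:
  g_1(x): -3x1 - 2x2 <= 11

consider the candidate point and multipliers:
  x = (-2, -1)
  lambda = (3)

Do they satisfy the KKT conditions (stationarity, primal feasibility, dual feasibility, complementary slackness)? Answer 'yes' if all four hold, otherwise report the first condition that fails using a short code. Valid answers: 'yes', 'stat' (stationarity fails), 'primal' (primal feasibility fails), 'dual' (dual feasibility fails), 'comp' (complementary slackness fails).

Gradient of f: grad f(x) = Q x + c = (9, 6)
Constraint values g_i(x) = a_i^T x - b_i:
  g_1((-2, -1)) = -3
Stationarity residual: grad f(x) + sum_i lambda_i a_i = (0, 0)
  -> stationarity OK
Primal feasibility (all g_i <= 0): OK
Dual feasibility (all lambda_i >= 0): OK
Complementary slackness (lambda_i * g_i(x) = 0 for all i): FAILS

Verdict: the first failing condition is complementary_slackness -> comp.

comp


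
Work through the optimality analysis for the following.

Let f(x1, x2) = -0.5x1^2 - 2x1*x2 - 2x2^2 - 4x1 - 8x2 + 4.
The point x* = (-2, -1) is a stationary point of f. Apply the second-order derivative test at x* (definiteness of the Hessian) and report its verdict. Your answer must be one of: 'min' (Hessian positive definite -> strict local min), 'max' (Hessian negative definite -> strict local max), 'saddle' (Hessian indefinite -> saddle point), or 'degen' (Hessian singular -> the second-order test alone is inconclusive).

Compute the Hessian H = grad^2 f:
  H = [[-1, -2], [-2, -4]]
Verify stationarity: grad f(x*) = H x* + g = (0, 0).
Eigenvalues of H: -5, 0.
H has a zero eigenvalue (singular; negative semidefinite but not definite), so H is neither positive definite, negative definite, nor indefinite. The second-order test alone is inconclusive -> degen.
(Indeed, f is constant along the null direction of H through x*, so x* is not a strict local extremum.)

degen


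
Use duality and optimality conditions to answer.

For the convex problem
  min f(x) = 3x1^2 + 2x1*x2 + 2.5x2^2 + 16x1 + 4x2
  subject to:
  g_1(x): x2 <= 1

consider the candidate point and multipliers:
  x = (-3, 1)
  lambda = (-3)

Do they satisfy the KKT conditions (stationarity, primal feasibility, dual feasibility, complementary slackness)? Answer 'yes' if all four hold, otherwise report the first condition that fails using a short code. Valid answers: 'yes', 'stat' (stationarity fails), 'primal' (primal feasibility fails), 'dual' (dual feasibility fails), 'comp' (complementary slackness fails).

Gradient of f: grad f(x) = Q x + c = (0, 3)
Constraint values g_i(x) = a_i^T x - b_i:
  g_1((-3, 1)) = 0
Stationarity residual: grad f(x) + sum_i lambda_i a_i = (0, 0)
  -> stationarity OK
Primal feasibility (all g_i <= 0): OK
Dual feasibility (all lambda_i >= 0): FAILS
Complementary slackness (lambda_i * g_i(x) = 0 for all i): OK

Verdict: the first failing condition is dual_feasibility -> dual.

dual


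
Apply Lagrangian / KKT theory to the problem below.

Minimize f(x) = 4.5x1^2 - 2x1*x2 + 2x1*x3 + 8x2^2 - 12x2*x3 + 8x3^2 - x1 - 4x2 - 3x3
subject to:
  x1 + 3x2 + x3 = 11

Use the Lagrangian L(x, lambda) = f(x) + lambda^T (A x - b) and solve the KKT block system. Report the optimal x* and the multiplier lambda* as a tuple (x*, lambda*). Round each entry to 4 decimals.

Form the Lagrangian:
  L(x, lambda) = (1/2) x^T Q x + c^T x + lambda^T (A x - b)
Stationarity (grad_x L = 0): Q x + c + A^T lambda = 0.
Primal feasibility: A x = b.

This gives the KKT block system:
  [ Q   A^T ] [ x     ]   [-c ]
  [ A    0  ] [ lambda ] = [ b ]

Solving the linear system:
  x*      = (0.5554, 2.6988, 2.3482)
  lambda* = (-3.297)
  f(x*)   = 8.9361

x* = (0.5554, 2.6988, 2.3482), lambda* = (-3.297)


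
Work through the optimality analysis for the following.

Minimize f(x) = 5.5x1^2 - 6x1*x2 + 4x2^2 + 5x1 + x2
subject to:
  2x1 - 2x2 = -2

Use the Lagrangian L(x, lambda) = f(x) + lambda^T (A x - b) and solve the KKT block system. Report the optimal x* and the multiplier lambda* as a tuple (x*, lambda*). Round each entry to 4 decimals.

Form the Lagrangian:
  L(x, lambda) = (1/2) x^T Q x + c^T x + lambda^T (A x - b)
Stationarity (grad_x L = 0): Q x + c + A^T lambda = 0.
Primal feasibility: A x = b.

This gives the KKT block system:
  [ Q   A^T ] [ x     ]   [-c ]
  [ A    0  ] [ lambda ] = [ b ]

Solving the linear system:
  x*      = (-1.1429, -0.1429)
  lambda* = (3.3571)
  f(x*)   = 0.4286

x* = (-1.1429, -0.1429), lambda* = (3.3571)


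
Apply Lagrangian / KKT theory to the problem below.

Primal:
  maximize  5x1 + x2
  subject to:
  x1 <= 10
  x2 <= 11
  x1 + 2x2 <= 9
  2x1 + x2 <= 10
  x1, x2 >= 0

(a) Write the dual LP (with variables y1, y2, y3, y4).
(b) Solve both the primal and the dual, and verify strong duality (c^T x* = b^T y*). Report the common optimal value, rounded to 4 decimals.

The standard primal-dual pair for 'max c^T x s.t. A x <= b, x >= 0' is:
  Dual:  min b^T y  s.t.  A^T y >= c,  y >= 0.

So the dual LP is:
  minimize  10y1 + 11y2 + 9y3 + 10y4
  subject to:
    y1 + y3 + 2y4 >= 5
    y2 + 2y3 + y4 >= 1
    y1, y2, y3, y4 >= 0

Solving the primal: x* = (5, 0).
  primal value c^T x* = 25.
Solving the dual: y* = (0, 0, 0, 2.5).
  dual value b^T y* = 25.
Strong duality: c^T x* = b^T y*. Confirmed.

25


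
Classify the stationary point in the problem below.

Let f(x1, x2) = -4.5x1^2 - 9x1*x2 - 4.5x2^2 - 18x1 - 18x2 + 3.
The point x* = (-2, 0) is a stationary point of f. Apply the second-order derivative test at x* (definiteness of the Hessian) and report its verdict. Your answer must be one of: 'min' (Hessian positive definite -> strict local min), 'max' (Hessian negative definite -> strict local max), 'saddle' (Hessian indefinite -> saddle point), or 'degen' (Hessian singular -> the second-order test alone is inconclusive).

Compute the Hessian H = grad^2 f:
  H = [[-9, -9], [-9, -9]]
Verify stationarity: grad f(x*) = H x* + g = (0, 0).
Eigenvalues of H: -18, 0.
H has a zero eigenvalue (singular; negative semidefinite but not definite), so H is neither positive definite, negative definite, nor indefinite. The second-order test alone is inconclusive -> degen.
(Indeed, f is constant along the null direction of H through x*, so x* is not a strict local extremum.)

degen


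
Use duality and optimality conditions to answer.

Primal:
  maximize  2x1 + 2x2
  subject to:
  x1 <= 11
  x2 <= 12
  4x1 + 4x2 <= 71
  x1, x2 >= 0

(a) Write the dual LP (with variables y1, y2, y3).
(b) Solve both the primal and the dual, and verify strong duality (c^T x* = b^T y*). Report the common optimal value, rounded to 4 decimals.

The standard primal-dual pair for 'max c^T x s.t. A x <= b, x >= 0' is:
  Dual:  min b^T y  s.t.  A^T y >= c,  y >= 0.

So the dual LP is:
  minimize  11y1 + 12y2 + 71y3
  subject to:
    y1 + 4y3 >= 2
    y2 + 4y3 >= 2
    y1, y2, y3 >= 0

Solving the primal: x* = (5.75, 12).
  primal value c^T x* = 35.5.
Solving the dual: y* = (0, 0, 0.5).
  dual value b^T y* = 35.5.
Strong duality: c^T x* = b^T y*. Confirmed.

35.5


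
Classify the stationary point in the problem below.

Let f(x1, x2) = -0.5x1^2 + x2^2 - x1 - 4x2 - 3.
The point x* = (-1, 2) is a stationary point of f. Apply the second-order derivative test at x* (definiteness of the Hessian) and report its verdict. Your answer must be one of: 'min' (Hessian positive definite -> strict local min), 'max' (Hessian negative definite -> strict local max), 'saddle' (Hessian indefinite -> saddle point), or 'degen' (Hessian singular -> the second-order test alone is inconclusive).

Compute the Hessian H = grad^2 f:
  H = [[-1, 0], [0, 2]]
Verify stationarity: grad f(x*) = H x* + g = (0, 0).
Eigenvalues of H: -1, 2.
Eigenvalues have mixed signs, so H is indefinite -> x* is a saddle point.

saddle


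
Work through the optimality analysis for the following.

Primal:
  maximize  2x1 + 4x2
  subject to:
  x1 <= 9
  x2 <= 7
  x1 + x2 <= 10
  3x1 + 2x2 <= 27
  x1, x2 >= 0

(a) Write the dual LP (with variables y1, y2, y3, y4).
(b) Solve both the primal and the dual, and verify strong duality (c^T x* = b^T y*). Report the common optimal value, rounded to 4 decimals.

The standard primal-dual pair for 'max c^T x s.t. A x <= b, x >= 0' is:
  Dual:  min b^T y  s.t.  A^T y >= c,  y >= 0.

So the dual LP is:
  minimize  9y1 + 7y2 + 10y3 + 27y4
  subject to:
    y1 + y3 + 3y4 >= 2
    y2 + y3 + 2y4 >= 4
    y1, y2, y3, y4 >= 0

Solving the primal: x* = (3, 7).
  primal value c^T x* = 34.
Solving the dual: y* = (0, 2, 2, 0).
  dual value b^T y* = 34.
Strong duality: c^T x* = b^T y*. Confirmed.

34


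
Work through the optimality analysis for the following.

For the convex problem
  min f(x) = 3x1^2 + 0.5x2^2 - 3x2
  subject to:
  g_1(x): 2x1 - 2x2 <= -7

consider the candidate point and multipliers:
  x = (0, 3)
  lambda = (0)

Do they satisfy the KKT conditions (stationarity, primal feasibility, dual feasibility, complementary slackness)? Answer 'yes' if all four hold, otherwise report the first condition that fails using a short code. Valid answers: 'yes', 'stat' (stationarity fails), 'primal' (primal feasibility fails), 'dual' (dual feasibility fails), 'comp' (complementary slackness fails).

Gradient of f: grad f(x) = Q x + c = (0, 0)
Constraint values g_i(x) = a_i^T x - b_i:
  g_1((0, 3)) = 1
Stationarity residual: grad f(x) + sum_i lambda_i a_i = (0, 0)
  -> stationarity OK
Primal feasibility (all g_i <= 0): FAILS
Dual feasibility (all lambda_i >= 0): OK
Complementary slackness (lambda_i * g_i(x) = 0 for all i): OK

Verdict: the first failing condition is primal_feasibility -> primal.

primal


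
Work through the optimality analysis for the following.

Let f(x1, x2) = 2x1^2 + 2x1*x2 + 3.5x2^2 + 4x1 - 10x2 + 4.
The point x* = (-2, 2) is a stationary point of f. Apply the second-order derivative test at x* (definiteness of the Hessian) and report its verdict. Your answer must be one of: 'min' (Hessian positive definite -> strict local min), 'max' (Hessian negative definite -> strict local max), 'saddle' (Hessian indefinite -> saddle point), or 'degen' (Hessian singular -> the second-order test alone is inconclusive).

Compute the Hessian H = grad^2 f:
  H = [[4, 2], [2, 7]]
Verify stationarity: grad f(x*) = H x* + g = (0, 0).
Eigenvalues of H: 3, 8.
Both eigenvalues > 0, so H is positive definite -> x* is a strict local min.

min


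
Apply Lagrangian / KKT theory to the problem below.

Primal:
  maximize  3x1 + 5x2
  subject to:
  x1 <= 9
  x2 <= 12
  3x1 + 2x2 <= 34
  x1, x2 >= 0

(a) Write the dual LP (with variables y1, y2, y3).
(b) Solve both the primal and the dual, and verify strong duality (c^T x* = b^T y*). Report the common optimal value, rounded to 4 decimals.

The standard primal-dual pair for 'max c^T x s.t. A x <= b, x >= 0' is:
  Dual:  min b^T y  s.t.  A^T y >= c,  y >= 0.

So the dual LP is:
  minimize  9y1 + 12y2 + 34y3
  subject to:
    y1 + 3y3 >= 3
    y2 + 2y3 >= 5
    y1, y2, y3 >= 0

Solving the primal: x* = (3.3333, 12).
  primal value c^T x* = 70.
Solving the dual: y* = (0, 3, 1).
  dual value b^T y* = 70.
Strong duality: c^T x* = b^T y*. Confirmed.

70


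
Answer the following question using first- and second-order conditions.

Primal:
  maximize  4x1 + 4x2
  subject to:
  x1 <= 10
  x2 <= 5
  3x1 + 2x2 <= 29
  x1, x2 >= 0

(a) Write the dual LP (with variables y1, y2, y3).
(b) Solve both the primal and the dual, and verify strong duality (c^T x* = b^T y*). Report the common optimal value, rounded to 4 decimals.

The standard primal-dual pair for 'max c^T x s.t. A x <= b, x >= 0' is:
  Dual:  min b^T y  s.t.  A^T y >= c,  y >= 0.

So the dual LP is:
  minimize  10y1 + 5y2 + 29y3
  subject to:
    y1 + 3y3 >= 4
    y2 + 2y3 >= 4
    y1, y2, y3 >= 0

Solving the primal: x* = (6.3333, 5).
  primal value c^T x* = 45.3333.
Solving the dual: y* = (0, 1.3333, 1.3333).
  dual value b^T y* = 45.3333.
Strong duality: c^T x* = b^T y*. Confirmed.

45.3333


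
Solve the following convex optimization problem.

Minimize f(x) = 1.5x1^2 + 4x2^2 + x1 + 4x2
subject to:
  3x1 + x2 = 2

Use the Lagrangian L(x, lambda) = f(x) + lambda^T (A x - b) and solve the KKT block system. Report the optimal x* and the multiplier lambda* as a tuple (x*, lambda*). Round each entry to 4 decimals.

Form the Lagrangian:
  L(x, lambda) = (1/2) x^T Q x + c^T x + lambda^T (A x - b)
Stationarity (grad_x L = 0): Q x + c + A^T lambda = 0.
Primal feasibility: A x = b.

This gives the KKT block system:
  [ Q   A^T ] [ x     ]   [-c ]
  [ A    0  ] [ lambda ] = [ b ]

Solving the linear system:
  x*      = (0.7867, -0.36)
  lambda* = (-1.12)
  f(x*)   = 0.7933

x* = (0.7867, -0.36), lambda* = (-1.12)


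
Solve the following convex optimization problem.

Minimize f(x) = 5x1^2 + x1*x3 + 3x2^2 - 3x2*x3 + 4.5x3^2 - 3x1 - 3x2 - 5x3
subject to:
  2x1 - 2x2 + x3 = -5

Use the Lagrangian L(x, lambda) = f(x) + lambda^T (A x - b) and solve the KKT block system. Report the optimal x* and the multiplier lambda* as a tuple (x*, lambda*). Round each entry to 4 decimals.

Form the Lagrangian:
  L(x, lambda) = (1/2) x^T Q x + c^T x + lambda^T (A x - b)
Stationarity (grad_x L = 0): Q x + c + A^T lambda = 0.
Primal feasibility: A x = b.

This gives the KKT block system:
  [ Q   A^T ] [ x     ]   [-c ]
  [ A    0  ] [ lambda ] = [ b ]

Solving the linear system:
  x*      = (-0.6218, 2.3529, 0.9496)
  lambda* = (4.1345)
  f(x*)   = 5.3655

x* = (-0.6218, 2.3529, 0.9496), lambda* = (4.1345)


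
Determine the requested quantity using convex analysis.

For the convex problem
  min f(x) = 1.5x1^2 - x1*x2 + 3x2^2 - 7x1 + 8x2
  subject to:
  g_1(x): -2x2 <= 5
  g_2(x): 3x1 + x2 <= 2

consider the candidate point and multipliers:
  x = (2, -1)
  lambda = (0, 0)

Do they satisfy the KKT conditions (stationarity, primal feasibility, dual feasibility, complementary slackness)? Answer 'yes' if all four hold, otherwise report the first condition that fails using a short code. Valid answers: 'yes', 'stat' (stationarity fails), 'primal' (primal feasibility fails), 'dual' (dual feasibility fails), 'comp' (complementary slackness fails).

Gradient of f: grad f(x) = Q x + c = (0, 0)
Constraint values g_i(x) = a_i^T x - b_i:
  g_1((2, -1)) = -3
  g_2((2, -1)) = 3
Stationarity residual: grad f(x) + sum_i lambda_i a_i = (0, 0)
  -> stationarity OK
Primal feasibility (all g_i <= 0): FAILS
Dual feasibility (all lambda_i >= 0): OK
Complementary slackness (lambda_i * g_i(x) = 0 for all i): OK

Verdict: the first failing condition is primal_feasibility -> primal.

primal


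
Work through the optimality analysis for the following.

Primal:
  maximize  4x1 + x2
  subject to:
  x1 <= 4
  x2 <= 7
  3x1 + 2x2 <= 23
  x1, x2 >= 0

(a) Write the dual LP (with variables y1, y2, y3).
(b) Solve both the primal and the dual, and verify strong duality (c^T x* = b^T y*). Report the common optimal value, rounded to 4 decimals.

The standard primal-dual pair for 'max c^T x s.t. A x <= b, x >= 0' is:
  Dual:  min b^T y  s.t.  A^T y >= c,  y >= 0.

So the dual LP is:
  minimize  4y1 + 7y2 + 23y3
  subject to:
    y1 + 3y3 >= 4
    y2 + 2y3 >= 1
    y1, y2, y3 >= 0

Solving the primal: x* = (4, 5.5).
  primal value c^T x* = 21.5.
Solving the dual: y* = (2.5, 0, 0.5).
  dual value b^T y* = 21.5.
Strong duality: c^T x* = b^T y*. Confirmed.

21.5


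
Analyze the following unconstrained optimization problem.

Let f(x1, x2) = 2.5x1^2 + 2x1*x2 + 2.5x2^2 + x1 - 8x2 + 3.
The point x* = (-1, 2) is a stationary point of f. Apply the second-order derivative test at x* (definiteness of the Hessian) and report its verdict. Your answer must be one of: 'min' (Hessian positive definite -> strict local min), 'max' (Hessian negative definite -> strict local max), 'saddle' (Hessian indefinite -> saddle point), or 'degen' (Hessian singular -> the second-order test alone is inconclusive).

Compute the Hessian H = grad^2 f:
  H = [[5, 2], [2, 5]]
Verify stationarity: grad f(x*) = H x* + g = (0, 0).
Eigenvalues of H: 3, 7.
Both eigenvalues > 0, so H is positive definite -> x* is a strict local min.

min


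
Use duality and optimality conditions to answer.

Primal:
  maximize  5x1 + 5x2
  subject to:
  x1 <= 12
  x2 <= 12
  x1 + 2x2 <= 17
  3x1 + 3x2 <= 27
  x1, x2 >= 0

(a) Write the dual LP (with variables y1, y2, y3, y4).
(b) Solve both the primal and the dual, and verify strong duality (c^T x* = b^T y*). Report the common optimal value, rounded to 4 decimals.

The standard primal-dual pair for 'max c^T x s.t. A x <= b, x >= 0' is:
  Dual:  min b^T y  s.t.  A^T y >= c,  y >= 0.

So the dual LP is:
  minimize  12y1 + 12y2 + 17y3 + 27y4
  subject to:
    y1 + y3 + 3y4 >= 5
    y2 + 2y3 + 3y4 >= 5
    y1, y2, y3, y4 >= 0

Solving the primal: x* = (9, 0).
  primal value c^T x* = 45.
Solving the dual: y* = (0, 0, 0, 1.6667).
  dual value b^T y* = 45.
Strong duality: c^T x* = b^T y*. Confirmed.

45


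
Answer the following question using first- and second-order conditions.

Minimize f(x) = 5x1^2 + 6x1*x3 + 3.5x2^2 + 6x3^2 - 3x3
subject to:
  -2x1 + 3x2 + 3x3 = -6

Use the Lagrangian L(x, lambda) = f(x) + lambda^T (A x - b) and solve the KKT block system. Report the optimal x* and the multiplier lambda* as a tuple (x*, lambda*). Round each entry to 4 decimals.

Form the Lagrangian:
  L(x, lambda) = (1/2) x^T Q x + c^T x + lambda^T (A x - b)
Stationarity (grad_x L = 0): Q x + c + A^T lambda = 0.
Primal feasibility: A x = b.

This gives the KKT block system:
  [ Q   A^T ] [ x     ]   [-c ]
  [ A    0  ] [ lambda ] = [ b ]

Solving the linear system:
  x*      = (0.7763, -0.8491, -0.6334)
  lambda* = (1.9811)
  f(x*)   = 6.8935

x* = (0.7763, -0.8491, -0.6334), lambda* = (1.9811)


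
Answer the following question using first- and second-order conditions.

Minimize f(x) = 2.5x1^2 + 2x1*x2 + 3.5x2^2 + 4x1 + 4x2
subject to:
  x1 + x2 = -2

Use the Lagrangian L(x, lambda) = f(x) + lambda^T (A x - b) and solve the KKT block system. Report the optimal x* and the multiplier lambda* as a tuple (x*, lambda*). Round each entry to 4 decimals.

Form the Lagrangian:
  L(x, lambda) = (1/2) x^T Q x + c^T x + lambda^T (A x - b)
Stationarity (grad_x L = 0): Q x + c + A^T lambda = 0.
Primal feasibility: A x = b.

This gives the KKT block system:
  [ Q   A^T ] [ x     ]   [-c ]
  [ A    0  ] [ lambda ] = [ b ]

Solving the linear system:
  x*      = (-1.25, -0.75)
  lambda* = (3.75)
  f(x*)   = -0.25

x* = (-1.25, -0.75), lambda* = (3.75)


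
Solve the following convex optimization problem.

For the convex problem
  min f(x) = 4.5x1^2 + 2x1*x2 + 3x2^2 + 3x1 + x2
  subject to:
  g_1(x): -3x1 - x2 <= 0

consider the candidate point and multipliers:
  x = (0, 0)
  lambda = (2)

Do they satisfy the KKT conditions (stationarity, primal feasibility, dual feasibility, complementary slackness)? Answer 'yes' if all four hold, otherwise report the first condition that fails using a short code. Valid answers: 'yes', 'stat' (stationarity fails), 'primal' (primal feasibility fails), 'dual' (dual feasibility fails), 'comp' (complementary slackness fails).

Gradient of f: grad f(x) = Q x + c = (3, 1)
Constraint values g_i(x) = a_i^T x - b_i:
  g_1((0, 0)) = 0
Stationarity residual: grad f(x) + sum_i lambda_i a_i = (-3, -1)
  -> stationarity FAILS
Primal feasibility (all g_i <= 0): OK
Dual feasibility (all lambda_i >= 0): OK
Complementary slackness (lambda_i * g_i(x) = 0 for all i): OK

Verdict: the first failing condition is stationarity -> stat.

stat


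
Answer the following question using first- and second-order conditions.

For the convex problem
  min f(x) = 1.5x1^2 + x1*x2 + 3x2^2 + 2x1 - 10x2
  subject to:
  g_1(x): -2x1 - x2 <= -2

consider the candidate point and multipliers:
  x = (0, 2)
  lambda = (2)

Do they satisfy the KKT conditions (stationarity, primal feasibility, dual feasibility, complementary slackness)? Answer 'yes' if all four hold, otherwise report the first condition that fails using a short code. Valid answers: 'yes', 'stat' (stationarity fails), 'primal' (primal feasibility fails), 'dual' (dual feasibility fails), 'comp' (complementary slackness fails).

Gradient of f: grad f(x) = Q x + c = (4, 2)
Constraint values g_i(x) = a_i^T x - b_i:
  g_1((0, 2)) = 0
Stationarity residual: grad f(x) + sum_i lambda_i a_i = (0, 0)
  -> stationarity OK
Primal feasibility (all g_i <= 0): OK
Dual feasibility (all lambda_i >= 0): OK
Complementary slackness (lambda_i * g_i(x) = 0 for all i): OK

Verdict: yes, KKT holds.

yes


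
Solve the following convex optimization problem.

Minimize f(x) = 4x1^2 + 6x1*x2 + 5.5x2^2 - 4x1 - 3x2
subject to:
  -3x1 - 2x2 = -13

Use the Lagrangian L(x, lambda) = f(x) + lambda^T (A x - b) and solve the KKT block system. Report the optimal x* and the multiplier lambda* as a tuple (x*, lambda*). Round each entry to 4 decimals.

Form the Lagrangian:
  L(x, lambda) = (1/2) x^T Q x + c^T x + lambda^T (A x - b)
Stationarity (grad_x L = 0): Q x + c + A^T lambda = 0.
Primal feasibility: A x = b.

This gives the KKT block system:
  [ Q   A^T ] [ x     ]   [-c ]
  [ A    0  ] [ lambda ] = [ b ]

Solving the linear system:
  x*      = (4.5932, -0.3898)
  lambda* = (10.1356)
  f(x*)   = 57.2797

x* = (4.5932, -0.3898), lambda* = (10.1356)


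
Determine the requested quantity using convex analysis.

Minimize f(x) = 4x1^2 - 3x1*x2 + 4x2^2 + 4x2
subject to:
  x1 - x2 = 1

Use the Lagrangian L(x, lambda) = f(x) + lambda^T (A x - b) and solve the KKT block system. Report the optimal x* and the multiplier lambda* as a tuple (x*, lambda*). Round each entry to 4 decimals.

Form the Lagrangian:
  L(x, lambda) = (1/2) x^T Q x + c^T x + lambda^T (A x - b)
Stationarity (grad_x L = 0): Q x + c + A^T lambda = 0.
Primal feasibility: A x = b.

This gives the KKT block system:
  [ Q   A^T ] [ x     ]   [-c ]
  [ A    0  ] [ lambda ] = [ b ]

Solving the linear system:
  x*      = (0.1, -0.9)
  lambda* = (-3.5)
  f(x*)   = -0.05

x* = (0.1, -0.9), lambda* = (-3.5)


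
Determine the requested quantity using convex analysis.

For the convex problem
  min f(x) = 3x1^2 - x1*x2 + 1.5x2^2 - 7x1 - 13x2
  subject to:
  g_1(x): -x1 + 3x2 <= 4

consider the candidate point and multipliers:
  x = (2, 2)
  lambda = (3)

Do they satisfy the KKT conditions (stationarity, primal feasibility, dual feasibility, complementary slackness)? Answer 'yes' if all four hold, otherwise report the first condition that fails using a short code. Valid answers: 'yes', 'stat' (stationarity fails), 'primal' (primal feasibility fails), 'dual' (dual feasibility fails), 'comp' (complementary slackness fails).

Gradient of f: grad f(x) = Q x + c = (3, -9)
Constraint values g_i(x) = a_i^T x - b_i:
  g_1((2, 2)) = 0
Stationarity residual: grad f(x) + sum_i lambda_i a_i = (0, 0)
  -> stationarity OK
Primal feasibility (all g_i <= 0): OK
Dual feasibility (all lambda_i >= 0): OK
Complementary slackness (lambda_i * g_i(x) = 0 for all i): OK

Verdict: yes, KKT holds.

yes


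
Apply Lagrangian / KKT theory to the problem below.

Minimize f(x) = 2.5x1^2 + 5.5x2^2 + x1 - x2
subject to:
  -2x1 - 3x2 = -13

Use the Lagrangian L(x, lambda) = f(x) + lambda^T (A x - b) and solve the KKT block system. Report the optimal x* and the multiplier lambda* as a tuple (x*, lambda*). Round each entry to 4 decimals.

Form the Lagrangian:
  L(x, lambda) = (1/2) x^T Q x + c^T x + lambda^T (A x - b)
Stationarity (grad_x L = 0): Q x + c + A^T lambda = 0.
Primal feasibility: A x = b.

This gives the KKT block system:
  [ Q   A^T ] [ x     ]   [-c ]
  [ A    0  ] [ lambda ] = [ b ]

Solving the linear system:
  x*      = (3.0449, 2.3034)
  lambda* = (8.1124)
  f(x*)   = 53.1011

x* = (3.0449, 2.3034), lambda* = (8.1124)


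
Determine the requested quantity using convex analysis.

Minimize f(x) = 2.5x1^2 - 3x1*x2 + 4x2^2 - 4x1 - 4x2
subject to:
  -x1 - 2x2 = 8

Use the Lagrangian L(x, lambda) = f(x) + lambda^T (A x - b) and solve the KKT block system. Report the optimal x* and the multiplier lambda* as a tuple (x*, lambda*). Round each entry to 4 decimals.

Form the Lagrangian:
  L(x, lambda) = (1/2) x^T Q x + c^T x + lambda^T (A x - b)
Stationarity (grad_x L = 0): Q x + c + A^T lambda = 0.
Primal feasibility: A x = b.

This gives the KKT block system:
  [ Q   A^T ] [ x     ]   [-c ]
  [ A    0  ] [ lambda ] = [ b ]

Solving the linear system:
  x*      = (-2.6, -2.7)
  lambda* = (-8.9)
  f(x*)   = 46.2

x* = (-2.6, -2.7), lambda* = (-8.9)


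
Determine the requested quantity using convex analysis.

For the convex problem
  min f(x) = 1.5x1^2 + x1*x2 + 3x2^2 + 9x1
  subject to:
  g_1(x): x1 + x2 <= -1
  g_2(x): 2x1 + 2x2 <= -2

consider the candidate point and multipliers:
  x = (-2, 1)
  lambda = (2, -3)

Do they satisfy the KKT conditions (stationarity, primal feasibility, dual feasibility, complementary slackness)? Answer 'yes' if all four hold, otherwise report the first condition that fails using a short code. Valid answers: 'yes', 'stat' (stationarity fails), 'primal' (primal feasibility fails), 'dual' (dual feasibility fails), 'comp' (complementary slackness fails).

Gradient of f: grad f(x) = Q x + c = (4, 4)
Constraint values g_i(x) = a_i^T x - b_i:
  g_1((-2, 1)) = 0
  g_2((-2, 1)) = 0
Stationarity residual: grad f(x) + sum_i lambda_i a_i = (0, 0)
  -> stationarity OK
Primal feasibility (all g_i <= 0): OK
Dual feasibility (all lambda_i >= 0): FAILS
Complementary slackness (lambda_i * g_i(x) = 0 for all i): OK

Verdict: the first failing condition is dual_feasibility -> dual.

dual


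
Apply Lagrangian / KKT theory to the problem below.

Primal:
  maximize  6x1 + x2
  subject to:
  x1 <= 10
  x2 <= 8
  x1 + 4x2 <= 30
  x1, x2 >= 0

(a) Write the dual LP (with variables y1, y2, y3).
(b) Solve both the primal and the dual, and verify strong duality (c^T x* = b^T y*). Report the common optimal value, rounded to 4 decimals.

The standard primal-dual pair for 'max c^T x s.t. A x <= b, x >= 0' is:
  Dual:  min b^T y  s.t.  A^T y >= c,  y >= 0.

So the dual LP is:
  minimize  10y1 + 8y2 + 30y3
  subject to:
    y1 + y3 >= 6
    y2 + 4y3 >= 1
    y1, y2, y3 >= 0

Solving the primal: x* = (10, 5).
  primal value c^T x* = 65.
Solving the dual: y* = (5.75, 0, 0.25).
  dual value b^T y* = 65.
Strong duality: c^T x* = b^T y*. Confirmed.

65


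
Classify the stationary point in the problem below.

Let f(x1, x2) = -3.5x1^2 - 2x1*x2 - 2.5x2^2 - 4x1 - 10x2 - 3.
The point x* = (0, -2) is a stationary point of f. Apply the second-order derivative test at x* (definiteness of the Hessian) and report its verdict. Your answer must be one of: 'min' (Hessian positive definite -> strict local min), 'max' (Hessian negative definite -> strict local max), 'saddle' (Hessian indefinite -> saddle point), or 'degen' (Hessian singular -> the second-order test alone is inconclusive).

Compute the Hessian H = grad^2 f:
  H = [[-7, -2], [-2, -5]]
Verify stationarity: grad f(x*) = H x* + g = (0, 0).
Eigenvalues of H: -8.2361, -3.7639.
Both eigenvalues < 0, so H is negative definite -> x* is a strict local max.

max


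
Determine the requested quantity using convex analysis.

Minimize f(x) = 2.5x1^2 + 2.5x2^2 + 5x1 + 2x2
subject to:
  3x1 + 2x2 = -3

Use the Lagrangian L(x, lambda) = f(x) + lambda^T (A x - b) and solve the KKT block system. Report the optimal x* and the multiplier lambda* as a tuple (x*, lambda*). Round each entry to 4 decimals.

Form the Lagrangian:
  L(x, lambda) = (1/2) x^T Q x + c^T x + lambda^T (A x - b)
Stationarity (grad_x L = 0): Q x + c + A^T lambda = 0.
Primal feasibility: A x = b.

This gives the KKT block system:
  [ Q   A^T ] [ x     ]   [-c ]
  [ A    0  ] [ lambda ] = [ b ]

Solving the linear system:
  x*      = (-0.8154, -0.2769)
  lambda* = (-0.3077)
  f(x*)   = -2.7769

x* = (-0.8154, -0.2769), lambda* = (-0.3077)


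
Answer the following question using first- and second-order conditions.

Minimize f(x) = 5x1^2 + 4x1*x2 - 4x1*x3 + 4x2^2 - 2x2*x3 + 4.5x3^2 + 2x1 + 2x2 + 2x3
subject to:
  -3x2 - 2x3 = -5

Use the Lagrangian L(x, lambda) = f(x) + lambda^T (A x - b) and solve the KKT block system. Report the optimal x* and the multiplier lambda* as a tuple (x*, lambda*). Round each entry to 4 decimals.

Form the Lagrangian:
  L(x, lambda) = (1/2) x^T Q x + c^T x + lambda^T (A x - b)
Stationarity (grad_x L = 0): Q x + c + A^T lambda = 0.
Primal feasibility: A x = b.

This gives the KKT block system:
  [ Q   A^T ] [ x     ]   [-c ]
  [ A    0  ] [ lambda ] = [ b ]

Solving the linear system:
  x*      = (-0.5093, 1.3093, 0.5361)
  lambda* = (3.1216)
  f(x*)   = 9.1402

x* = (-0.5093, 1.3093, 0.5361), lambda* = (3.1216)


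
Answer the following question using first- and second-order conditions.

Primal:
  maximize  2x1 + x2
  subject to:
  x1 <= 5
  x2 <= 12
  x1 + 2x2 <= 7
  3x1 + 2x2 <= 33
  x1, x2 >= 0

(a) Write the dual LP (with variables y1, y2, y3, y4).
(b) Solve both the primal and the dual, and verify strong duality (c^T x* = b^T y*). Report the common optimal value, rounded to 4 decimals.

The standard primal-dual pair for 'max c^T x s.t. A x <= b, x >= 0' is:
  Dual:  min b^T y  s.t.  A^T y >= c,  y >= 0.

So the dual LP is:
  minimize  5y1 + 12y2 + 7y3 + 33y4
  subject to:
    y1 + y3 + 3y4 >= 2
    y2 + 2y3 + 2y4 >= 1
    y1, y2, y3, y4 >= 0

Solving the primal: x* = (5, 1).
  primal value c^T x* = 11.
Solving the dual: y* = (1.5, 0, 0.5, 0).
  dual value b^T y* = 11.
Strong duality: c^T x* = b^T y*. Confirmed.

11


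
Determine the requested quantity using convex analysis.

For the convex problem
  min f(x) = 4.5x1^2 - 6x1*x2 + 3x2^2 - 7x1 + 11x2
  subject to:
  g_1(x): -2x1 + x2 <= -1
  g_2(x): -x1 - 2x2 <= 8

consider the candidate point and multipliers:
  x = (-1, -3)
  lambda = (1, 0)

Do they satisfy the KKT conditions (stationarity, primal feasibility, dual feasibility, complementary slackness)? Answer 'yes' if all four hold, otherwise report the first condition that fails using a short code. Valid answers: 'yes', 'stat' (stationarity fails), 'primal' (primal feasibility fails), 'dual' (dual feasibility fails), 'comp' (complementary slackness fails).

Gradient of f: grad f(x) = Q x + c = (2, -1)
Constraint values g_i(x) = a_i^T x - b_i:
  g_1((-1, -3)) = 0
  g_2((-1, -3)) = -1
Stationarity residual: grad f(x) + sum_i lambda_i a_i = (0, 0)
  -> stationarity OK
Primal feasibility (all g_i <= 0): OK
Dual feasibility (all lambda_i >= 0): OK
Complementary slackness (lambda_i * g_i(x) = 0 for all i): OK

Verdict: yes, KKT holds.

yes


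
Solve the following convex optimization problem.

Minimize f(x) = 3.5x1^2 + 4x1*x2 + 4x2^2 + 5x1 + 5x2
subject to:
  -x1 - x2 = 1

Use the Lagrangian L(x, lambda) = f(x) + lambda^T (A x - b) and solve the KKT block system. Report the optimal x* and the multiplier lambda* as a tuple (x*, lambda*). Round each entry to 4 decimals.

Form the Lagrangian:
  L(x, lambda) = (1/2) x^T Q x + c^T x + lambda^T (A x - b)
Stationarity (grad_x L = 0): Q x + c + A^T lambda = 0.
Primal feasibility: A x = b.

This gives the KKT block system:
  [ Q   A^T ] [ x     ]   [-c ]
  [ A    0  ] [ lambda ] = [ b ]

Solving the linear system:
  x*      = (-0.5714, -0.4286)
  lambda* = (-0.7143)
  f(x*)   = -2.1429

x* = (-0.5714, -0.4286), lambda* = (-0.7143)


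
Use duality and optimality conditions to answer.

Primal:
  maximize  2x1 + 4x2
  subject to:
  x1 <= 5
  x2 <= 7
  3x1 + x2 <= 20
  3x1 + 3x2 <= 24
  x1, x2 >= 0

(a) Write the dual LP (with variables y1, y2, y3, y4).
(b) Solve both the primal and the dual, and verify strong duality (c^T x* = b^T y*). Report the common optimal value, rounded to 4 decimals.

The standard primal-dual pair for 'max c^T x s.t. A x <= b, x >= 0' is:
  Dual:  min b^T y  s.t.  A^T y >= c,  y >= 0.

So the dual LP is:
  minimize  5y1 + 7y2 + 20y3 + 24y4
  subject to:
    y1 + 3y3 + 3y4 >= 2
    y2 + y3 + 3y4 >= 4
    y1, y2, y3, y4 >= 0

Solving the primal: x* = (1, 7).
  primal value c^T x* = 30.
Solving the dual: y* = (0, 2, 0, 0.6667).
  dual value b^T y* = 30.
Strong duality: c^T x* = b^T y*. Confirmed.

30


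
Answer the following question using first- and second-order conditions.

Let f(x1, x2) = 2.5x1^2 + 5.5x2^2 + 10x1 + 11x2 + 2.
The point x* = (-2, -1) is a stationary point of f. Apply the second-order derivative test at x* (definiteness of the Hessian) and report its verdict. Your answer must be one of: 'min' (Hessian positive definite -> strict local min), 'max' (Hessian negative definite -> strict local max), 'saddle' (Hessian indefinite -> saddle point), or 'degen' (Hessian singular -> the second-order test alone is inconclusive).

Compute the Hessian H = grad^2 f:
  H = [[5, 0], [0, 11]]
Verify stationarity: grad f(x*) = H x* + g = (0, 0).
Eigenvalues of H: 5, 11.
Both eigenvalues > 0, so H is positive definite -> x* is a strict local min.

min


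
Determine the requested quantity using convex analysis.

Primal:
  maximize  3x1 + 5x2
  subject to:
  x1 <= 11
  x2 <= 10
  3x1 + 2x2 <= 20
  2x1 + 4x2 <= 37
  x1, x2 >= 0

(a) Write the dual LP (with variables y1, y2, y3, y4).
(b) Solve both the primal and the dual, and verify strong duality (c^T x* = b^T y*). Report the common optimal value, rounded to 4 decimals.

The standard primal-dual pair for 'max c^T x s.t. A x <= b, x >= 0' is:
  Dual:  min b^T y  s.t.  A^T y >= c,  y >= 0.

So the dual LP is:
  minimize  11y1 + 10y2 + 20y3 + 37y4
  subject to:
    y1 + 3y3 + 2y4 >= 3
    y2 + 2y3 + 4y4 >= 5
    y1, y2, y3, y4 >= 0

Solving the primal: x* = (0.75, 8.875).
  primal value c^T x* = 46.625.
Solving the dual: y* = (0, 0, 0.25, 1.125).
  dual value b^T y* = 46.625.
Strong duality: c^T x* = b^T y*. Confirmed.

46.625


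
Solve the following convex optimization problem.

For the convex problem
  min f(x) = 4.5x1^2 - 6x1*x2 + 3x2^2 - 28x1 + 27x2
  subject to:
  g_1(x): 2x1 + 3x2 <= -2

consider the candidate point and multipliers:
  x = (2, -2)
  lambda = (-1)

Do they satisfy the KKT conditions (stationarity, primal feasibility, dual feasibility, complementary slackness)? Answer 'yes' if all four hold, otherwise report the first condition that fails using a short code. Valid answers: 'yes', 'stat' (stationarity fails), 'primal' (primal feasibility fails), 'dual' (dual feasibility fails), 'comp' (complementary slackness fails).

Gradient of f: grad f(x) = Q x + c = (2, 3)
Constraint values g_i(x) = a_i^T x - b_i:
  g_1((2, -2)) = 0
Stationarity residual: grad f(x) + sum_i lambda_i a_i = (0, 0)
  -> stationarity OK
Primal feasibility (all g_i <= 0): OK
Dual feasibility (all lambda_i >= 0): FAILS
Complementary slackness (lambda_i * g_i(x) = 0 for all i): OK

Verdict: the first failing condition is dual_feasibility -> dual.

dual


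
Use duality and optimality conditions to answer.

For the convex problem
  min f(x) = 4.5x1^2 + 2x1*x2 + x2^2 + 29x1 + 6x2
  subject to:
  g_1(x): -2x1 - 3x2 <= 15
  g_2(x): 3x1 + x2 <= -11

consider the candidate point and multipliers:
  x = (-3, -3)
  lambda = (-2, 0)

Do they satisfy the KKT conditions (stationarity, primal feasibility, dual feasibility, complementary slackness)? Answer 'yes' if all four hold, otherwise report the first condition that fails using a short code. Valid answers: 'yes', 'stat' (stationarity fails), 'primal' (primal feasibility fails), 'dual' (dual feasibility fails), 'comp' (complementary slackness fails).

Gradient of f: grad f(x) = Q x + c = (-4, -6)
Constraint values g_i(x) = a_i^T x - b_i:
  g_1((-3, -3)) = 0
  g_2((-3, -3)) = -1
Stationarity residual: grad f(x) + sum_i lambda_i a_i = (0, 0)
  -> stationarity OK
Primal feasibility (all g_i <= 0): OK
Dual feasibility (all lambda_i >= 0): FAILS
Complementary slackness (lambda_i * g_i(x) = 0 for all i): OK

Verdict: the first failing condition is dual_feasibility -> dual.

dual


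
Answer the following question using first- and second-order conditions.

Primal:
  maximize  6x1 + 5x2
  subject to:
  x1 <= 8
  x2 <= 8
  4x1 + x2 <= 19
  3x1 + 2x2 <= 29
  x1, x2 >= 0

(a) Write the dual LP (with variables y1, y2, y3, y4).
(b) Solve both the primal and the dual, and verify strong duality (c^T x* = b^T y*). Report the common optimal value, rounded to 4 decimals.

The standard primal-dual pair for 'max c^T x s.t. A x <= b, x >= 0' is:
  Dual:  min b^T y  s.t.  A^T y >= c,  y >= 0.

So the dual LP is:
  minimize  8y1 + 8y2 + 19y3 + 29y4
  subject to:
    y1 + 4y3 + 3y4 >= 6
    y2 + y3 + 2y4 >= 5
    y1, y2, y3, y4 >= 0

Solving the primal: x* = (2.75, 8).
  primal value c^T x* = 56.5.
Solving the dual: y* = (0, 3.5, 1.5, 0).
  dual value b^T y* = 56.5.
Strong duality: c^T x* = b^T y*. Confirmed.

56.5


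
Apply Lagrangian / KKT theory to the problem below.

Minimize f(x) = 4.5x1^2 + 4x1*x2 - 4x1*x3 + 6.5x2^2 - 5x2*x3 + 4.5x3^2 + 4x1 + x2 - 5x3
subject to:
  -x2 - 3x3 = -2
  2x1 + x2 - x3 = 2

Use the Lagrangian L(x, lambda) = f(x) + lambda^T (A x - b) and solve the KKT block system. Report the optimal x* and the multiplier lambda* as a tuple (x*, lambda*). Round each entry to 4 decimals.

Form the Lagrangian:
  L(x, lambda) = (1/2) x^T Q x + c^T x + lambda^T (A x - b)
Stationarity (grad_x L = 0): Q x + c + A^T lambda = 0.
Primal feasibility: A x = b.

This gives the KKT block system:
  [ Q   A^T ] [ x     ]   [-c ]
  [ A    0  ] [ lambda ] = [ b ]

Solving the linear system:
  x*      = (1.125, 0.3125, 0.5625)
  lambda* = (0.1875, -6.5625)
  f(x*)   = 7.75

x* = (1.125, 0.3125, 0.5625), lambda* = (0.1875, -6.5625)


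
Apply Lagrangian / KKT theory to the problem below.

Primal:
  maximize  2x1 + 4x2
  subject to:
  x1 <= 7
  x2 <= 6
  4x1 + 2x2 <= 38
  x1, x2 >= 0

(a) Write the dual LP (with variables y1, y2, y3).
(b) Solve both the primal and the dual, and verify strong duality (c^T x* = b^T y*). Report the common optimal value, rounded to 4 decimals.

The standard primal-dual pair for 'max c^T x s.t. A x <= b, x >= 0' is:
  Dual:  min b^T y  s.t.  A^T y >= c,  y >= 0.

So the dual LP is:
  minimize  7y1 + 6y2 + 38y3
  subject to:
    y1 + 4y3 >= 2
    y2 + 2y3 >= 4
    y1, y2, y3 >= 0

Solving the primal: x* = (6.5, 6).
  primal value c^T x* = 37.
Solving the dual: y* = (0, 3, 0.5).
  dual value b^T y* = 37.
Strong duality: c^T x* = b^T y*. Confirmed.

37


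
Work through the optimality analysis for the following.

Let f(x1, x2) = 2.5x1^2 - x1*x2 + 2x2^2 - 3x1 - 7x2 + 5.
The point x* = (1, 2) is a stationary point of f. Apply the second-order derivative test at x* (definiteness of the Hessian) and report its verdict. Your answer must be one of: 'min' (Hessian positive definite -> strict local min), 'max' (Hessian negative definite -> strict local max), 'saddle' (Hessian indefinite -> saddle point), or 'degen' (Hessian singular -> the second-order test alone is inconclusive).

Compute the Hessian H = grad^2 f:
  H = [[5, -1], [-1, 4]]
Verify stationarity: grad f(x*) = H x* + g = (0, 0).
Eigenvalues of H: 3.382, 5.618.
Both eigenvalues > 0, so H is positive definite -> x* is a strict local min.

min


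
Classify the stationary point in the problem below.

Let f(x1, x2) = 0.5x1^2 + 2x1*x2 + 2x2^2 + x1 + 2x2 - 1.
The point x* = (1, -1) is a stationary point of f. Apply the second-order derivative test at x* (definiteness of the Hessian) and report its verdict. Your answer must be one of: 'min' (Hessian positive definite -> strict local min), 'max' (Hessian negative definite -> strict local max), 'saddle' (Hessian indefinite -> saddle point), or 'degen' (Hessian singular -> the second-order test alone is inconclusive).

Compute the Hessian H = grad^2 f:
  H = [[1, 2], [2, 4]]
Verify stationarity: grad f(x*) = H x* + g = (0, 0).
Eigenvalues of H: 0, 5.
H has a zero eigenvalue (singular; positive semidefinite but not definite), so H is neither positive definite, negative definite, nor indefinite. The second-order test alone is inconclusive -> degen.
(Indeed, f is constant along the null direction of H through x*, so x* is not a strict local extremum.)

degen


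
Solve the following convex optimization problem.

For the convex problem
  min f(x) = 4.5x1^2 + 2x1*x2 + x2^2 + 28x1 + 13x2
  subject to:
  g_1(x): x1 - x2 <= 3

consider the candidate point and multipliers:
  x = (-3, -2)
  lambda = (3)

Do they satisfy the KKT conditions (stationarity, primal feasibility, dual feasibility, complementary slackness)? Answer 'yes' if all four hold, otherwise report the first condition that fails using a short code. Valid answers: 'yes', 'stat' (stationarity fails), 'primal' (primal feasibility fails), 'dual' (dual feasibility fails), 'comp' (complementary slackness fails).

Gradient of f: grad f(x) = Q x + c = (-3, 3)
Constraint values g_i(x) = a_i^T x - b_i:
  g_1((-3, -2)) = -4
Stationarity residual: grad f(x) + sum_i lambda_i a_i = (0, 0)
  -> stationarity OK
Primal feasibility (all g_i <= 0): OK
Dual feasibility (all lambda_i >= 0): OK
Complementary slackness (lambda_i * g_i(x) = 0 for all i): FAILS

Verdict: the first failing condition is complementary_slackness -> comp.

comp
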